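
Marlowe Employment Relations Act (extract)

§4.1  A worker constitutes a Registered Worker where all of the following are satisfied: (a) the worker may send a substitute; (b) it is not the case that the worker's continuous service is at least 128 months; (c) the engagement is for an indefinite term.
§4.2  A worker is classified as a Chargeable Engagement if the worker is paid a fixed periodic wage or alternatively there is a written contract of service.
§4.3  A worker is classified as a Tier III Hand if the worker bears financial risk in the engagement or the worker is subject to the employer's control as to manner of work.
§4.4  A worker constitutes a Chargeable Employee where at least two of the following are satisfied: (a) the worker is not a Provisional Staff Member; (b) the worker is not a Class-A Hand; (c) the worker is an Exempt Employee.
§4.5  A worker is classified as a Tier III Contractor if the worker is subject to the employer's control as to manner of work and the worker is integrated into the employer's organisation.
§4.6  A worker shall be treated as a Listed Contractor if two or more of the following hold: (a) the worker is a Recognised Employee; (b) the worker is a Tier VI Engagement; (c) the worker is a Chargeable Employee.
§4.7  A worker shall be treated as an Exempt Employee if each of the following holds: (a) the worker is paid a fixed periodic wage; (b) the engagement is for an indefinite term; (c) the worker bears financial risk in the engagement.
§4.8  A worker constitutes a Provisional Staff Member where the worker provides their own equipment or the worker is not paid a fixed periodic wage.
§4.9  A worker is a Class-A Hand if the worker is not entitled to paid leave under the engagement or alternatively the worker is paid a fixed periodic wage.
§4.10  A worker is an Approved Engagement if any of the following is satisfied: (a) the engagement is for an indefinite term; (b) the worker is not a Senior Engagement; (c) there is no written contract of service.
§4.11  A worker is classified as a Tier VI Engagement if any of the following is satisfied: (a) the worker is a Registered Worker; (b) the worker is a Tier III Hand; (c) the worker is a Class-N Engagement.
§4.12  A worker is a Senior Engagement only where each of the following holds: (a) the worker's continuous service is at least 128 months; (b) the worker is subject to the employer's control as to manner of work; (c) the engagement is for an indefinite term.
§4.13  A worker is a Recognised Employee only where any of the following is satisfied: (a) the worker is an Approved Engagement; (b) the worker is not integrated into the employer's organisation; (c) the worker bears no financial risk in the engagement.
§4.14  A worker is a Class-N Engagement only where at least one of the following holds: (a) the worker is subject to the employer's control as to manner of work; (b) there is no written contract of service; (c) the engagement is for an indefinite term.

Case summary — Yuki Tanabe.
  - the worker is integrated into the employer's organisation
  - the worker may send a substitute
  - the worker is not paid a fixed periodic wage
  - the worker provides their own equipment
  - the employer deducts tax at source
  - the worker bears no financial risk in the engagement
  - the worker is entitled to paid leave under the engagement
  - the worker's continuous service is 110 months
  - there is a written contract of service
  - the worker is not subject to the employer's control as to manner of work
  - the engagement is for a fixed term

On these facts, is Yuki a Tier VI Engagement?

No

§4.1 — Registered Worker: [the worker may send a substitute? yes] AND [worker's continuous service: 110 months ≥ 128 months? no, so negated condition yes] AND [the engagement is for an indefinite term? no] → not satisfied.
§4.3 — Tier III Hand: [the worker bears financial risk in the engagement? no] OR [the worker is subject to the employer's control as to manner of work? no] → not satisfied.
§4.14 — Class-N Engagement: [the worker is subject to the employer's control as to manner of work? no] OR [there is no written contract of service? no] OR [the engagement is for an indefinite term? no] → not satisfied.
§4.11 — Tier VI Engagement: [Registered Worker (§4.1)? no] OR [Tier III Hand (§4.3)? no] OR [Class-N Engagement (§4.14)? no] → not satisfied.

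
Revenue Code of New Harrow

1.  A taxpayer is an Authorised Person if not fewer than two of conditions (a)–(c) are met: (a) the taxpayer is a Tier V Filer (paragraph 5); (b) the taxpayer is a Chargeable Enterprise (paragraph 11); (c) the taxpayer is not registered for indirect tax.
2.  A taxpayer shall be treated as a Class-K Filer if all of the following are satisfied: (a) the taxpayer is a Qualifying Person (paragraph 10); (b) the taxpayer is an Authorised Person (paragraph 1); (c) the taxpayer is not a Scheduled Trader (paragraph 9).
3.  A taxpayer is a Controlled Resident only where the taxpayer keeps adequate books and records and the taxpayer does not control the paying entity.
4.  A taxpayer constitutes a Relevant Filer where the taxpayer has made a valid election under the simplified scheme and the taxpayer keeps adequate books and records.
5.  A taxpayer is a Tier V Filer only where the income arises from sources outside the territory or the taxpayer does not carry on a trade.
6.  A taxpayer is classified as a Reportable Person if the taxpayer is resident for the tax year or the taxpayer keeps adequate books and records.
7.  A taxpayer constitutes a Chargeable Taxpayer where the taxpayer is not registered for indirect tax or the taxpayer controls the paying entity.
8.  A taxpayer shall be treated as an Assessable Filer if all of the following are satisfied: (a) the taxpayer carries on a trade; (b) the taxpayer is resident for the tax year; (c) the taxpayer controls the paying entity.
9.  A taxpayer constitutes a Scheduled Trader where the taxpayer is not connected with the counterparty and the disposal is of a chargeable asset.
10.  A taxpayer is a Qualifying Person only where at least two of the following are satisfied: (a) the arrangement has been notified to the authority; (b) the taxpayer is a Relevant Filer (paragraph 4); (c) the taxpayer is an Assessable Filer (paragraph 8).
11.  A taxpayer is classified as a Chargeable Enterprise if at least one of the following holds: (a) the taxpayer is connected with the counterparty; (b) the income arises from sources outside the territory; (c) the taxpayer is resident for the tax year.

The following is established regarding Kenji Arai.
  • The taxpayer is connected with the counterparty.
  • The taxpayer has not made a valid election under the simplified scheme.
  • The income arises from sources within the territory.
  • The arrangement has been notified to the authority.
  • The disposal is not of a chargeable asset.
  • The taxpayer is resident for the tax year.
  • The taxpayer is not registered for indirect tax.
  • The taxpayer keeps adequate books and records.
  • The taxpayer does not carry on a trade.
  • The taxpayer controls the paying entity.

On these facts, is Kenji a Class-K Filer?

paragraph 4 — Relevant Filer: [the taxpayer has made a valid election under the simplified scheme? no] AND [the taxpayer keeps adequate books and records? yes] → not satisfied.
paragraph 8 — Assessable Filer: [the taxpayer carries on a trade? no] AND [the taxpayer is resident for the tax year? yes] AND [the taxpayer controls the paying entity? yes] → not satisfied.
paragraph 10 — Qualifying Person: the arrangement has been notified to the authority? yes; Relevant Filer (paragraph 4)? no; Assessable Filer (paragraph 8)? no — 1 of 3 hold (need ≥2) → not satisfied.
paragraph 5 — Tier V Filer: [the income arises from sources outside the territory? no] OR [the taxpayer does not carry on a trade? yes] → satisfied.
paragraph 11 — Chargeable Enterprise: [the taxpayer is connected with the counterparty? yes] OR [the income arises from sources outside the territory? no] OR [the taxpayer is resident for the tax year? yes] → satisfied.
paragraph 1 — Authorised Person: Tier V Filer (paragraph 5)? yes; Chargeable Enterprise (paragraph 11)? yes; the taxpayer is not registered for indirect tax? yes — 3 of 3 hold (need ≥2) → satisfied.
paragraph 9 — Scheduled Trader: [the taxpayer is not connected with the counterparty? no] AND [the disposal is of a chargeable asset? no] → not satisfied.
paragraph 2 — Class-K Filer: [Qualifying Person (paragraph 10)? no] AND [Authorised Person (paragraph 1)? yes] AND [not a Scheduled Trader (paragraph 9)? yes] → not satisfied.

No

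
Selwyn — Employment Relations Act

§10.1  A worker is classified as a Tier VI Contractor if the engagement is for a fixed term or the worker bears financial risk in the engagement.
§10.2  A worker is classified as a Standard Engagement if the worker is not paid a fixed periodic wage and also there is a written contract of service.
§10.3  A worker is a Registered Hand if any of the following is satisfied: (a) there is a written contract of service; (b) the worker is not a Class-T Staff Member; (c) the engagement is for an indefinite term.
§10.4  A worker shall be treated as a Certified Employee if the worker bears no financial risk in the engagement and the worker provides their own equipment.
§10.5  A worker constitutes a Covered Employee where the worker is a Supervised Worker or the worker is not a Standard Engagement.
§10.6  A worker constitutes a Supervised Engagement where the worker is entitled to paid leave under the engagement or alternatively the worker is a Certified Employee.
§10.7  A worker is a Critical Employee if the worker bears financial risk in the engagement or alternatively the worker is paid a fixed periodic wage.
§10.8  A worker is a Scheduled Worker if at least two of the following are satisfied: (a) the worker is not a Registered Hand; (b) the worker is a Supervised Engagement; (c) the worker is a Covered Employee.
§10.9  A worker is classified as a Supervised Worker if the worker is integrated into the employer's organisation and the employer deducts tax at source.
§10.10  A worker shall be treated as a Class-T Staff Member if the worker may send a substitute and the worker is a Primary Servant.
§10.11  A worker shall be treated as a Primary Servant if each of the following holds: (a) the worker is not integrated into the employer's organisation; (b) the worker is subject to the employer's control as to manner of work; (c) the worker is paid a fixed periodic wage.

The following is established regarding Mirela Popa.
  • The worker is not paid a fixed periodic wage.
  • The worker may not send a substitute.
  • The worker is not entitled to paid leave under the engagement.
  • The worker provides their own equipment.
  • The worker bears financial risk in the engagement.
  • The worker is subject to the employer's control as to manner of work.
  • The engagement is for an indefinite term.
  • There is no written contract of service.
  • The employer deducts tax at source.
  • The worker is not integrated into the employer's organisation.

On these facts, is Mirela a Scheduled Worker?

No

§10.11 — Primary Servant: [the worker is not integrated into the employer's organisation? yes] AND [the worker is subject to the employer's control as to manner of work? yes] AND [the worker is paid a fixed periodic wage? no] → not satisfied.
§10.10 — Class-T Staff Member: [the worker may send a substitute? no] AND [Primary Servant (§10.11)? no] → not satisfied.
§10.3 — Registered Hand: [there is a written contract of service? no] OR [not a Class-T Staff Member (§10.10)? yes] OR [the engagement is for an indefinite term? yes] → satisfied.
§10.4 — Certified Employee: [the worker bears no financial risk in the engagement? no] AND [the worker provides their own equipment? yes] → not satisfied.
§10.6 — Supervised Engagement: [the worker is entitled to paid leave under the engagement? no] OR [Certified Employee (§10.4)? no] → not satisfied.
§10.9 — Supervised Worker: [the worker is integrated into the employer's organisation? no] AND [the employer deducts tax at source? yes] → not satisfied.
§10.2 — Standard Engagement: [the worker is not paid a fixed periodic wage? yes] AND [there is a written contract of service? no] → not satisfied.
§10.5 — Covered Employee: [Supervised Worker (§10.9)? no] OR [not a Standard Engagement (§10.2)? yes] → satisfied.
§10.8 — Scheduled Worker: not a Registered Hand (§10.3)? no; Supervised Engagement (§10.6)? no; Covered Employee (§10.5)? yes — 1 of 3 hold (need ≥2) → not satisfied.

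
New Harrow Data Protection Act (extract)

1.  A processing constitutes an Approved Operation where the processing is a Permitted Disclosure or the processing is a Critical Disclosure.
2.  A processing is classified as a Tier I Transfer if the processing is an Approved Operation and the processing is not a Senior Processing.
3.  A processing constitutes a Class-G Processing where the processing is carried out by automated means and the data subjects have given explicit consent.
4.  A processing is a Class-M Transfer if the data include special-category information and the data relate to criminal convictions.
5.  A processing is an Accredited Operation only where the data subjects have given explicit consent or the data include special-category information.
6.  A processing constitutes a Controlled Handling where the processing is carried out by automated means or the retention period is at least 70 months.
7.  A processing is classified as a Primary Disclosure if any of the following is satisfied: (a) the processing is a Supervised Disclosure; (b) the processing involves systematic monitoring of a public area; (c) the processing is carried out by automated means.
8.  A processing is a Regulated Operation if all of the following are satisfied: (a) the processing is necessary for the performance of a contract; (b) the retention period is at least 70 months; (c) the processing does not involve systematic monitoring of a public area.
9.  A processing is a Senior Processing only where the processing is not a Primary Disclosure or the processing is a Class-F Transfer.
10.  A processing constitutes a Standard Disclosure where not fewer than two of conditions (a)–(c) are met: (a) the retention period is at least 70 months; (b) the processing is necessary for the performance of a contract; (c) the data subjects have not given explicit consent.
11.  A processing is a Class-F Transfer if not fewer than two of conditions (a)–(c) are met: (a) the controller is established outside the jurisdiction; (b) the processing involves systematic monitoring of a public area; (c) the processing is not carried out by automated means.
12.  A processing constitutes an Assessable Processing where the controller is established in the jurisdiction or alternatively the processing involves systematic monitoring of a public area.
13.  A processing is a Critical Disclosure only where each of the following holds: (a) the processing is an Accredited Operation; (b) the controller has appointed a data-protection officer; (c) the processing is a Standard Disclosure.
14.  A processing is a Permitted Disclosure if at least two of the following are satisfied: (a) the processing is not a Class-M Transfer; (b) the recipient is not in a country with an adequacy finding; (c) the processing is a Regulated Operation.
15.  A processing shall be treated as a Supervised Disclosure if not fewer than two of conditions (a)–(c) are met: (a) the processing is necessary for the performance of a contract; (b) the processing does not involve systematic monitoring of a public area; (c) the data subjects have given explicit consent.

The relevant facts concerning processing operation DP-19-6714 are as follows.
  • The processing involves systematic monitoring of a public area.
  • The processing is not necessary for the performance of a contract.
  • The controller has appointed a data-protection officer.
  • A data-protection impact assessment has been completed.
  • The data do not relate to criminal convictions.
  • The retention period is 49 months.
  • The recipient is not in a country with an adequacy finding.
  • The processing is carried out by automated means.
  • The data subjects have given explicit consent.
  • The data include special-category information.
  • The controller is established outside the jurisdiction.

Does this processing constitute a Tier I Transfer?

paragraph 4 — Class-M Transfer: [the data include special-category information? yes] AND [the data relate to criminal convictions? no] → not satisfied.
paragraph 8 — Regulated Operation: [the processing is necessary for the performance of a contract? no] AND [retention period: 49 months ≥ 70 months? no] AND [the processing does not involve systematic monitoring of a public area? no] → not satisfied.
paragraph 14 — Permitted Disclosure: not a Class-M Transfer (paragraph 4)? yes; the recipient is not in a country with an adequacy finding? yes; Regulated Operation (paragraph 8)? no — 2 of 3 hold (need ≥2) → satisfied.
paragraph 5 — Accredited Operation: [the data subjects have given explicit consent? yes] OR [the data include special-category information? yes] → satisfied.
paragraph 10 — Standard Disclosure: retention period: 49 months ≥ 70 months? no; the processing is necessary for the performance of a contract? no; the data subjects have not given explicit consent? no — 0 of 3 hold (need ≥2) → not satisfied.
paragraph 13 — Critical Disclosure: [Accredited Operation (paragraph 5)? yes] AND [the controller has appointed a data-protection officer? yes] AND [Standard Disclosure (paragraph 10)? no] → not satisfied.
paragraph 1 — Approved Operation: [Permitted Disclosure (paragraph 14)? yes] OR [Critical Disclosure (paragraph 13)? no] → satisfied.
paragraph 15 — Supervised Disclosure: the processing is necessary for the performance of a contract? no; the processing does not involve systematic monitoring of a public area? no; the data subjects have given explicit consent? yes — 1 of 3 hold (need ≥2) → not satisfied.
paragraph 7 — Primary Disclosure: [Supervised Disclosure (paragraph 15)? no] OR [the processing involves systematic monitoring of a public area? yes] OR [the processing is carried out by automated means? yes] → satisfied.
paragraph 11 — Class-F Transfer: the controller is established outside the jurisdiction? yes; the processing involves systematic monitoring of a public area? yes; the processing is not carried out by automated means? no — 2 of 3 hold (need ≥2) → satisfied.
paragraph 9 — Senior Processing: [not a Primary Disclosure (paragraph 7)? no] OR [Class-F Transfer (paragraph 11)? yes] → satisfied.
paragraph 2 — Tier I Transfer: [Approved Operation (paragraph 1)? yes] AND [not a Senior Processing (paragraph 9)? no] → not satisfied.

No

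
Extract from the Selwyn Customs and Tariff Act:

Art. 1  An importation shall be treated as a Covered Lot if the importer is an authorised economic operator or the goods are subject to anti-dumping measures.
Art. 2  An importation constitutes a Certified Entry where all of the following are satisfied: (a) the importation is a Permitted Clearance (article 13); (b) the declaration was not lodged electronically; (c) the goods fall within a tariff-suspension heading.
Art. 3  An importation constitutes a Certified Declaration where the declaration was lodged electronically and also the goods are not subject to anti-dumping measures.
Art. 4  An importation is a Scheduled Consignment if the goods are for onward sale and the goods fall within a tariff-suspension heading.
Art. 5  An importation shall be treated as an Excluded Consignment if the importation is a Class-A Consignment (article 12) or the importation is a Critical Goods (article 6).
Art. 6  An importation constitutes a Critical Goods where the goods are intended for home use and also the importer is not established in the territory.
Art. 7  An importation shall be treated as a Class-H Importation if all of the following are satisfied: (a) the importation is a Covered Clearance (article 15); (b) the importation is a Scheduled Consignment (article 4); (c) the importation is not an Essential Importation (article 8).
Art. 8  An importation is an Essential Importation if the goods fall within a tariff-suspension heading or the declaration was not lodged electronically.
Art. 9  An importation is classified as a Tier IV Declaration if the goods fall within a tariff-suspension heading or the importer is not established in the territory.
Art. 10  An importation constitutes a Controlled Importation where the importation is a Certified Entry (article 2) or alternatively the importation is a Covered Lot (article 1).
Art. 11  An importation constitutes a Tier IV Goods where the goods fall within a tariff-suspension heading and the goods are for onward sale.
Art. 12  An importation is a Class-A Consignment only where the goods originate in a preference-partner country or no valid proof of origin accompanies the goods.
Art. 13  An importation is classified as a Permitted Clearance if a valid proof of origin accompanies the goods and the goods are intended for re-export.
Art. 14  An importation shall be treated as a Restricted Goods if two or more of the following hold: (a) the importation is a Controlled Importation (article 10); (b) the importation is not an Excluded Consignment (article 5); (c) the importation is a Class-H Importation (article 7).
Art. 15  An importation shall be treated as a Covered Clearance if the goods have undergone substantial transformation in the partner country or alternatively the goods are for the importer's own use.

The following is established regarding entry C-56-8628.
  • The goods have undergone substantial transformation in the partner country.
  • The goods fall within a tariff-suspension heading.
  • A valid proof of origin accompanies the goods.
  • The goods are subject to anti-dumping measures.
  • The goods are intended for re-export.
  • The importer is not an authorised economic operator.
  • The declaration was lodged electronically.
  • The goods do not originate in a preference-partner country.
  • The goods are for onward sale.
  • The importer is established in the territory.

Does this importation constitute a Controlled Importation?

article 13 — Permitted Clearance: [a valid proof of origin accompanies the goods? yes] AND [the goods are intended for re-export? yes] → satisfied.
article 2 — Certified Entry: [Permitted Clearance (article 13)? yes] AND [the declaration was not lodged electronically? no] AND [the goods fall within a tariff-suspension heading? yes] → not satisfied.
article 1 — Covered Lot: [the importer is an authorised economic operator? no] OR [the goods are subject to anti-dumping measures? yes] → satisfied.
article 10 — Controlled Importation: [Certified Entry (article 2)? no] OR [Covered Lot (article 1)? yes] → satisfied.

Yes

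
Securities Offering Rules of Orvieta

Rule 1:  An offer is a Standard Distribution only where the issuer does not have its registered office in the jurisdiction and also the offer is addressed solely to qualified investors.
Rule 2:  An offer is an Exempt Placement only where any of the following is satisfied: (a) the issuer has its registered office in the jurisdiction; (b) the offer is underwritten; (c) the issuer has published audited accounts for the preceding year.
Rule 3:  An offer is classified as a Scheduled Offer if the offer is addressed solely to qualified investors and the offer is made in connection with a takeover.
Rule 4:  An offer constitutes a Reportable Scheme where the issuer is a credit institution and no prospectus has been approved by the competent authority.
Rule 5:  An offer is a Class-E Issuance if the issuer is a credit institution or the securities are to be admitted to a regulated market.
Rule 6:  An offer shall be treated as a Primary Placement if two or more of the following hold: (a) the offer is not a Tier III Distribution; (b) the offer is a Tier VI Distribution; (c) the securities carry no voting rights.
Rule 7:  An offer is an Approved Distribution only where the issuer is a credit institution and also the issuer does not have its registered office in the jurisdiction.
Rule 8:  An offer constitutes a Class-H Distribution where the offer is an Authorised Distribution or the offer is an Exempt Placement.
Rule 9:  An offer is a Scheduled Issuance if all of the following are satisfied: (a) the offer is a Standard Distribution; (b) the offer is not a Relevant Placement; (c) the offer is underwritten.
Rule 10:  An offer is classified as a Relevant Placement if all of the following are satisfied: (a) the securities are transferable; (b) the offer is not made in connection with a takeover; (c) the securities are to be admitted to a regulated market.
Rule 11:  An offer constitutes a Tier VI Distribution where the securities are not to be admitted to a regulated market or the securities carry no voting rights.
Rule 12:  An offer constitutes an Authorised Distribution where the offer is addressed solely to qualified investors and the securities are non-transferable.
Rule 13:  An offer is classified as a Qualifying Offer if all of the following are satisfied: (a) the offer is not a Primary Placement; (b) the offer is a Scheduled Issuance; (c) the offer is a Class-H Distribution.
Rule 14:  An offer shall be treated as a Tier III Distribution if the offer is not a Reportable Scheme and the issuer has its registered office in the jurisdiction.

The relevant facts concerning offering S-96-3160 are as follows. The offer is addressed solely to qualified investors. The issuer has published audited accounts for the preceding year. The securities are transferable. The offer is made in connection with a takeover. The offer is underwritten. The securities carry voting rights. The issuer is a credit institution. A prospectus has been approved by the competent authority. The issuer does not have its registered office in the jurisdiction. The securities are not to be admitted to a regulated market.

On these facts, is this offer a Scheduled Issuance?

Under rule 1: the issuer does not have its registered office in the jurisdiction? yes; and the offer is addressed solely to qualified investors? yes. So the offer is a Standard Distribution.
Under rule 10: the securities are transferable? yes; and the offer is not made in connection with a takeover? no; and the securities are to be admitted to a regulated market? no. So the offer is not a Relevant Placement.
Under rule 9: Standard Distribution (rule 1)? yes; and not a Relevant Placement (rule 10)? yes; and the offer is underwritten? yes. So the offer is a Scheduled Issuance.

Yes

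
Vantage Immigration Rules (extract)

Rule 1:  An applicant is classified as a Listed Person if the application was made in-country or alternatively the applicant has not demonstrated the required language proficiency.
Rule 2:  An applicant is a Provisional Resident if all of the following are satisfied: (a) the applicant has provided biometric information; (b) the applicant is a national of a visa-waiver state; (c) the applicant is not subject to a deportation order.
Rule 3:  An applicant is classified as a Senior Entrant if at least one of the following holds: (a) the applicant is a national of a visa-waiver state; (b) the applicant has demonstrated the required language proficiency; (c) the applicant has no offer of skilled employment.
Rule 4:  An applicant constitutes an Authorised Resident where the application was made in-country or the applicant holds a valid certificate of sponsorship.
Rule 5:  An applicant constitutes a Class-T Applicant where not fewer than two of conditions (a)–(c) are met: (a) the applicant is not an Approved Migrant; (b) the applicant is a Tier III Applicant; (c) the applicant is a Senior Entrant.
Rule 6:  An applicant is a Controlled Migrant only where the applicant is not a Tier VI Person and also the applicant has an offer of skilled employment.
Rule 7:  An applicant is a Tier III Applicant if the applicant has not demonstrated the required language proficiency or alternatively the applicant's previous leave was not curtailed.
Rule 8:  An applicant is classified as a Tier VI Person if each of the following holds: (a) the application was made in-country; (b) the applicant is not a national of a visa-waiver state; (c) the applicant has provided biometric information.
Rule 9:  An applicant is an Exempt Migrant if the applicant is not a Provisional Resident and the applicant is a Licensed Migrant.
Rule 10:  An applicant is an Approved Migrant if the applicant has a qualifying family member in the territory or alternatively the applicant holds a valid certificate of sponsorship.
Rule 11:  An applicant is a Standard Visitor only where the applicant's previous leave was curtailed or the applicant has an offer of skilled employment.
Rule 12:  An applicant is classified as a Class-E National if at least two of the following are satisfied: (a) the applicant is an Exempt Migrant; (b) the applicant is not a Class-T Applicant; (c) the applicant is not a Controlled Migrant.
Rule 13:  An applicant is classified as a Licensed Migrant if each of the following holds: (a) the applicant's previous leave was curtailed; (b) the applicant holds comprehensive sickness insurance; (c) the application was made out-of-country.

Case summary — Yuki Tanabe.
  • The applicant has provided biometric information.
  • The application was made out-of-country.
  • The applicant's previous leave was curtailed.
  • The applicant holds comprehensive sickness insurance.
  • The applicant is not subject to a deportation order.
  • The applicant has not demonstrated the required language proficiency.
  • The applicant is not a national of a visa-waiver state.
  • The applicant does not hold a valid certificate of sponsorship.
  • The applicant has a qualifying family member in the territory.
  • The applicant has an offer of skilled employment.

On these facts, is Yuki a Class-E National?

Yes

rule 2 — Provisional Resident: [the applicant has provided biometric information? yes] AND [the applicant is a national of a visa-waiver state? no] AND [the applicant is not subject to a deportation order? yes] → not satisfied.
rule 13 — Licensed Migrant: [the applicant's previous leave was curtailed? yes] AND [the applicant holds comprehensive sickness insurance? yes] AND [the application was made out-of-country? yes] → satisfied.
rule 9 — Exempt Migrant: [not a Provisional Resident (rule 2)? yes] AND [Licensed Migrant (rule 13)? yes] → satisfied.
rule 10 — Approved Migrant: [the applicant has a qualifying family member in the territory? yes] OR [the applicant holds a valid certificate of sponsorship? no] → satisfied.
rule 7 — Tier III Applicant: [the applicant has not demonstrated the required language proficiency? yes] OR [the applicant's previous leave was not curtailed? no] → satisfied.
rule 3 — Senior Entrant: [the applicant is a national of a visa-waiver state? no] OR [the applicant has demonstrated the required language proficiency? no] OR [the applicant has no offer of skilled employment? no] → not satisfied.
rule 5 — Class-T Applicant: not an Approved Migrant (rule 10)? no; Tier III Applicant (rule 7)? yes; Senior Entrant (rule 3)? no — 1 of 3 hold (need ≥2) → not satisfied.
rule 8 — Tier VI Person: [the application was made in-country? no] AND [the applicant is not a national of a visa-waiver state? yes] AND [the applicant has provided biometric information? yes] → not satisfied.
rule 6 — Controlled Migrant: [not a Tier VI Person (rule 8)? yes] AND [the applicant has an offer of skilled employment? yes] → satisfied.
rule 12 — Class-E National: Exempt Migrant (rule 9)? yes; not a Class-T Applicant (rule 5)? yes; not a Controlled Migrant (rule 6)? no — 2 of 3 hold (need ≥2) → satisfied.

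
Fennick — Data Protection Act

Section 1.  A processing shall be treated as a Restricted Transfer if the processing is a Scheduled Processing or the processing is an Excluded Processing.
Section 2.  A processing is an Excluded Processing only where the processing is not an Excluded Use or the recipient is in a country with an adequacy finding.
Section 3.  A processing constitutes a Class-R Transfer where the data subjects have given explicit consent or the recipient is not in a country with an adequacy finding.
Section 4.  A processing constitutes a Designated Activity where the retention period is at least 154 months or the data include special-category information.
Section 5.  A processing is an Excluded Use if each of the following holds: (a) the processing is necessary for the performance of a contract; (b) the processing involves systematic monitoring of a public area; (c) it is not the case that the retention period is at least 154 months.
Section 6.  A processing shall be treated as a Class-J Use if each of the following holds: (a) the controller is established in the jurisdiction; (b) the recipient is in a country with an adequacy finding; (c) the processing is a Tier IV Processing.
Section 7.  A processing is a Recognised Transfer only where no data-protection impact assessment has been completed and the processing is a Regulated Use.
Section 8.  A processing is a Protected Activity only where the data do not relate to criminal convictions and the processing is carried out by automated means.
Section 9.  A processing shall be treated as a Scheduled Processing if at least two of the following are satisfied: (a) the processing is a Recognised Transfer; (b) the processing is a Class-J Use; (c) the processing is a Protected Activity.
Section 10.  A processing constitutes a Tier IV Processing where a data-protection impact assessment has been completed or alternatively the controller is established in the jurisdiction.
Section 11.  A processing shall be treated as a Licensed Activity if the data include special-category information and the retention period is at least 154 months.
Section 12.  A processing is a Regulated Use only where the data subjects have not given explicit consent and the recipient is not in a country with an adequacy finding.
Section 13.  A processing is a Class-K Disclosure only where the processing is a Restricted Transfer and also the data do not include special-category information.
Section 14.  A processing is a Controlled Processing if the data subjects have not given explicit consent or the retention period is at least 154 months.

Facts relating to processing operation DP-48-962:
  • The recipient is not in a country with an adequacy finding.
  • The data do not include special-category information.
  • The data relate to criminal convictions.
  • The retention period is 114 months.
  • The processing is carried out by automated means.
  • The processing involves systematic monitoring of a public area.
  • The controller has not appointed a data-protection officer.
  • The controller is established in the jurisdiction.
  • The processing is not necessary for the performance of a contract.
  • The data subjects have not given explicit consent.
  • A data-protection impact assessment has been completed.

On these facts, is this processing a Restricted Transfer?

Under section 12: the data subjects have not given explicit consent? yes; and the recipient is not in a country with an adequacy finding? yes. So the processing is a Regulated Use.
Under section 7: no data-protection impact assessment has been completed? no; and Regulated Use (section 12)? yes. So the processing is not a Recognised Transfer.
Under section 10: a data-protection impact assessment has been completed? yes; or the controller is established in the jurisdiction? yes. So the processing is a Tier IV Processing.
Under section 6: the controller is established in the jurisdiction? yes; and the recipient is in a country with an adequacy finding? no; and Tier IV Processing (section 10)? yes. So the processing is not a Class-J Use.
Under section 8: the data do not relate to criminal convictions? no; and the processing is carried out by automated means? yes. So the processing is not a Protected Activity.
Under section 9: Recognised Transfer (section 7)? no; Class-J Use (section 6)? no; Protected Activity (section 8)? no — 0 of 3 hold (need ≥2) → not satisfied.
Under section 5: the processing is necessary for the performance of a contract? no; and the processing involves systematic monitoring of a public area? yes; and retention period: 114 months ≥ 154 months? no, so negated condition yes. So the processing is not an Excluded Use.
Under section 2: not an Excluded Use (section 5)? yes; or the recipient is in a country with an adequacy finding? no. So the processing is an Excluded Processing.
Under section 1: Scheduled Processing (section 9)? no; or Excluded Processing (section 2)? yes. So the processing is a Restricted Transfer.

Yes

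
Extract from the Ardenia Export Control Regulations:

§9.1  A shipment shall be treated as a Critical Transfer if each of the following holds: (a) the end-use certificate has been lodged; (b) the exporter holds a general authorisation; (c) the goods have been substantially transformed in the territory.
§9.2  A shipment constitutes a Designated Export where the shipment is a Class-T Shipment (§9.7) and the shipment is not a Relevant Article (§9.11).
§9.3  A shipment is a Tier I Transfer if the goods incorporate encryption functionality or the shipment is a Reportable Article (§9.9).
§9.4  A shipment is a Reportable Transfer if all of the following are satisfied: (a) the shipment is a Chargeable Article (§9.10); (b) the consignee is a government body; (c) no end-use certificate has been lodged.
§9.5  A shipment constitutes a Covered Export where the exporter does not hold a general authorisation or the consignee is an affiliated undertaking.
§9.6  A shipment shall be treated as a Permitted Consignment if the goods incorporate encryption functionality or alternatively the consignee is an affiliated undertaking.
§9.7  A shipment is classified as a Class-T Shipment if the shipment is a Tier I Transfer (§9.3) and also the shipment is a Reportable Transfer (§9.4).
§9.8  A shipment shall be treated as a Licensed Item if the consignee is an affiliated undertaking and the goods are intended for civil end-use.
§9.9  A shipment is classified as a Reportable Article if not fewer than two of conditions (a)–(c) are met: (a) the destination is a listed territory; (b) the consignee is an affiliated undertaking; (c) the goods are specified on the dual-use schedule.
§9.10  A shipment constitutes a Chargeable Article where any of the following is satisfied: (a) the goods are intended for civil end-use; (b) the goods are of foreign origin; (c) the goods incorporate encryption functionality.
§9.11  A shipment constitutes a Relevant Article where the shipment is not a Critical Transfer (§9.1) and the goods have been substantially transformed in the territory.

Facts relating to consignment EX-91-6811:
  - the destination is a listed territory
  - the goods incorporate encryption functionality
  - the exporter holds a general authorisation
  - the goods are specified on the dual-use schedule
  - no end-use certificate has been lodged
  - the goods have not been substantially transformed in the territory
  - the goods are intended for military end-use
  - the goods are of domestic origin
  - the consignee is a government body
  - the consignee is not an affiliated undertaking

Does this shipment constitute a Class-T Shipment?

Yes

§9.9 — Reportable Article: the destination is a listed territory? yes; the consignee is an affiliated undertaking? no; the goods are specified on the dual-use schedule? yes — 2 of 3 hold (need ≥2) → satisfied.
§9.3 — Tier I Transfer: [the goods incorporate encryption functionality? yes] OR [Reportable Article (§9.9)? yes] → satisfied.
§9.10 — Chargeable Article: [the goods are intended for civil end-use? no] OR [the goods are of foreign origin? no] OR [the goods incorporate encryption functionality? yes] → satisfied.
§9.4 — Reportable Transfer: [Chargeable Article (§9.10)? yes] AND [the consignee is a government body? yes] AND [no end-use certificate has been lodged? yes] → satisfied.
§9.7 — Class-T Shipment: [Tier I Transfer (§9.3)? yes] AND [Reportable Transfer (§9.4)? yes] → satisfied.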